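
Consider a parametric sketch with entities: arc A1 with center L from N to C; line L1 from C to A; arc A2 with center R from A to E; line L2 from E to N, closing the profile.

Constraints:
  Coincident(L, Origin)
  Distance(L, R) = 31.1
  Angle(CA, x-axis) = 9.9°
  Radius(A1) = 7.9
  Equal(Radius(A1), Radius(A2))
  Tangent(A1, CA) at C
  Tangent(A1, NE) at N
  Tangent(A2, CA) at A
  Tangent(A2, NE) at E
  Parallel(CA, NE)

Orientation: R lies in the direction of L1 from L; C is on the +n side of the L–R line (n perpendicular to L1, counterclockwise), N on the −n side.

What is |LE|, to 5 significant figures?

32.088

Tangency of A1 to both parallel lines with radius 7.9 puts C and N at L ± 7.9·n: C = (-1.3582, 7.7824), N = (1.3582, -7.7824). Equal radii place A and E the same way about R: A = R + 7.9·n = (29.279, 13.129), E = R − 7.9·n = (31.995, -2.4354). Then |LE| = |E − L| = 32.088.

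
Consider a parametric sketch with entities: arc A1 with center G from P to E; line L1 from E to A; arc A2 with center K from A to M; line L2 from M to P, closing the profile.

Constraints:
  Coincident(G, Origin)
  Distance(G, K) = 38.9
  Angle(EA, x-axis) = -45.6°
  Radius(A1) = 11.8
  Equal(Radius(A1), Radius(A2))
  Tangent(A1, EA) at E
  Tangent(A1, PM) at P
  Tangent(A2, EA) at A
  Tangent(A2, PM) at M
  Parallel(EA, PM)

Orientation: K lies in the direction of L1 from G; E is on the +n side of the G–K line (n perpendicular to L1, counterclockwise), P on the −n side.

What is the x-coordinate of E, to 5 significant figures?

8.4308

The slot axis is L1's direction at -45.6°, so u = (cos -45.6°, sin -45.6°) = (0.69966, -0.71447) and n = (−sin -45.6°, cos -45.6°) = (0.71447, 0.69966). G is at the origin and K lies 38.9 along u from G, so K = 38.9·u = (27.217, -27.793). Tangency of A1 to both parallel lines with radius 11.8 puts E and P at G ± 11.8·n: E = (8.4308, 8.2560), P = (-8.4308, -8.2560). So E.x = 8.4308.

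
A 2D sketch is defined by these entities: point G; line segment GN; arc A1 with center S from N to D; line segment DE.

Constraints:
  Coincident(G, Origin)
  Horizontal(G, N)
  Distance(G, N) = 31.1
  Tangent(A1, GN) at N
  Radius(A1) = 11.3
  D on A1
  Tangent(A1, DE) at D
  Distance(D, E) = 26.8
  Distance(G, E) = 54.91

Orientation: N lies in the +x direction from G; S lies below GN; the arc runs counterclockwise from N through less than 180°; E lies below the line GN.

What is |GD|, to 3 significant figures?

28.5

Checks: |GN| = 31.10 ✓; |SD| = 11.30 ✓; ∠(SD, DE) = 90.00° ✓; |DE| = 26.80 ✓; |GE| = 54.91 ✓.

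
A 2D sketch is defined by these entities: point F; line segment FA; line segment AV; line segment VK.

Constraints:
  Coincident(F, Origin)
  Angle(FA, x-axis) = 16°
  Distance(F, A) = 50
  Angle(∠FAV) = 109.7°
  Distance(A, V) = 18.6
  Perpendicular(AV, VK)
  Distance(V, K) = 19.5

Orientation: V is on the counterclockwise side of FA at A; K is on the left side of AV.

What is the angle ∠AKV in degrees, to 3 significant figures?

43.6°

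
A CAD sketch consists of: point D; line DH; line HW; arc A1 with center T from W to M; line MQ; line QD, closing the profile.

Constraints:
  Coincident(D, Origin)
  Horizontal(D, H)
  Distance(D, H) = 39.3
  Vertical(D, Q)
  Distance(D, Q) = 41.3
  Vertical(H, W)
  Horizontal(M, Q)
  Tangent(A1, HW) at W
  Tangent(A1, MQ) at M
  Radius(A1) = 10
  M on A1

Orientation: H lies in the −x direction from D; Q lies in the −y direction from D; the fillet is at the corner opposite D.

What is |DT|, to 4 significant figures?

42.87

D is at the origin; D and H share the same y with |DH| = 39.3 and H on the −x side, so H = (-39.30, 0.000). D and Q share the same x with |DQ| = 41.3 and Q on the −y side, so Q = (0.000, -41.30). The virtual corner opposite D is at (-39.30, -41.30). Since A1 is tangent to HW there, TW ⟂ HW and tangency of A1 to MQ means the radius TM is perpendicular to MQ, with radius 10.0, so the center T sits 10.0 in from both sides at T = (-29.30, -31.30). Then |DT| = |T − D| = 42.87.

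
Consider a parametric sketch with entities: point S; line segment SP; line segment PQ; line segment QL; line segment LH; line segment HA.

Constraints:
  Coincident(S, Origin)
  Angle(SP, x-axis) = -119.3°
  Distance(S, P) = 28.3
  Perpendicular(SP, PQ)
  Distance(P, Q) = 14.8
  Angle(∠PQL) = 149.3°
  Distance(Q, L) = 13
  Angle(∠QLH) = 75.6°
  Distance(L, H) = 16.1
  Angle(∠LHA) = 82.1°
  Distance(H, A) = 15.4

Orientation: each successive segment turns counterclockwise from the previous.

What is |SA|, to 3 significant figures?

23.2

S is at the origin; SP runs at -119.3° with length 28.3, so P = (-13.8, -24.7). SP is perpendicular to PQ, so PQ runs at -29.3°; with |PQ| = 14.8, Q = (-0.943, -31.9). ∠PQL = 149.3° gives QL at 1.40° from the x-axis; with |QL| = 13.0, L = (12.1, -31.6). ∠QLH = 75.6° gives LH at 106° from the x-axis; with |LH| = 16.1, H = (7.67, -16.1). ∠LHA = 82.1° gives HA at -156° from the x-axis; with |HA| = 15.4, A = (-6.43, -22.3). Then |SA| = |A − S| = 23.2.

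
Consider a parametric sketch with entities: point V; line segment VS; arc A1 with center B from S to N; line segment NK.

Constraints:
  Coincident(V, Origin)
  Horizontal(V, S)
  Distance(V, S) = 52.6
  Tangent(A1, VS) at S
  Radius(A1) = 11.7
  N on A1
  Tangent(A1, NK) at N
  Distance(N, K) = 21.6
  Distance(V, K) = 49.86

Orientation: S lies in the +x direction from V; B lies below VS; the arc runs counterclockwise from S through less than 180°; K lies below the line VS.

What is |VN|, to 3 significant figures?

42.3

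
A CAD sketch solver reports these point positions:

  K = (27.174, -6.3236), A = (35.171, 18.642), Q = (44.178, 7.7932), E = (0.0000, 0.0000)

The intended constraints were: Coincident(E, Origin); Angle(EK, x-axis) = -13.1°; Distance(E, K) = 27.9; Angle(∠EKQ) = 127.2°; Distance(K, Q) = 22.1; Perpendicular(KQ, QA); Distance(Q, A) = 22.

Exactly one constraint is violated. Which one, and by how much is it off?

Distance(Q, A) = 22 — off by 7.90.

E = (0.00, 0.00) ✓; EK at -13.10° ✓; |EK| = 27.90 ✓; ∠EKQ = 127.2° ✓; |KQ| = 22.10 ✓; ∠(KQ, QA) = 90.00° ✓; |QA| = 14.10 ✗.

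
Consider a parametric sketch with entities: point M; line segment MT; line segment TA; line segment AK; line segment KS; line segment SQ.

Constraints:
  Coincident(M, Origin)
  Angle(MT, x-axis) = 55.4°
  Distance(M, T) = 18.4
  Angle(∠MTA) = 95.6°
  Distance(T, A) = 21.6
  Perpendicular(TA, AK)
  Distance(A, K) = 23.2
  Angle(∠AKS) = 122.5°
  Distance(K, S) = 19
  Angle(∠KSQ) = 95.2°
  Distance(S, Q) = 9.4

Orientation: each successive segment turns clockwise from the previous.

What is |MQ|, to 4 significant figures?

7.829

M is at the origin; MT runs at 55.4° with length 18.4, so T = (10.45, 15.15). ∠MTA = 95.6° gives TA at -29.00° from the x-axis; with |TA| = 21.6, A = (29.34, 4.674). TA ⟂ AK, so AK runs at -119.0°; with |AK| = 23.2, K = (18.09, -15.62). ∠AKS = 122.5° gives KS at -176.5° from the x-axis; with |KS| = 19.0, S = (-0.8720, -16.78). ∠KSQ = 95.2° gives SQ at 98.70° from the x-axis; with |SQ| = 9.4, Q = (-2.294, -7.485). Then |MQ| = |Q − M| = 7.829.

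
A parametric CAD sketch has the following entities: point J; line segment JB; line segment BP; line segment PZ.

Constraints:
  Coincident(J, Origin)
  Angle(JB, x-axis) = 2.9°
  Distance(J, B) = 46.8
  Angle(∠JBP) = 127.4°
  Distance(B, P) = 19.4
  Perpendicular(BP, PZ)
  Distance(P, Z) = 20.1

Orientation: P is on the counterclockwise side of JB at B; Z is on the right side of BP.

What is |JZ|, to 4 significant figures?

74.62

J is at the origin; JB runs at 2.9° with length 46.8, so B = 46.8·(cos 2.9°, sin 2.9°) = (46.74, 2.368). ∠JBP = 127.4°, so BP runs at 2.9° + (180° − 127.4°) = 55.50° from the x-axis; with |BP| = 19.4, P = B + 19.4·(cos 55.50°, sin 55.50°) = (57.73, 18.36). BP is perpendicular to PZ; with |PZ| = 20.1 on the right of BP, Z = P + 20.1·(0.8241, -0.5664) = (74.29, 6.971). Then |JZ| = |Z − J| = 74.62.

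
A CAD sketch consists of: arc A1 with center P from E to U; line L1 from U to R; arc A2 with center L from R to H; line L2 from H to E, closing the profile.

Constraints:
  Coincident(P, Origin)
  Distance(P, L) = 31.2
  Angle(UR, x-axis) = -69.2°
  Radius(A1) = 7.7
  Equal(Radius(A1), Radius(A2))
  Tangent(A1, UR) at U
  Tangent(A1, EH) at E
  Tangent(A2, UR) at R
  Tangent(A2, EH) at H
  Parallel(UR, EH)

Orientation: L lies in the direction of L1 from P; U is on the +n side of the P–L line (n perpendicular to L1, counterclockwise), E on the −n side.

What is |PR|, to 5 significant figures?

32.136

The slot axis is L1's direction at -69.2°, so u = (cos -69.2°, sin -69.2°) = (0.35511, -0.93483) and n = (−sin -69.2°, cos -69.2°) = (0.93483, 0.35511). P is at the origin and L lies 31.2 along u from P, so L = 31.2·u = (11.079, -29.167). Tangency of A1 to both parallel lines with radius 7.7 puts U and E at P ± 7.7·n: U = (7.1982, 2.7343), E = (-7.1982, -2.7343). Equal radii place R and H the same way about L: R = L + 7.7·n = (18.277, -26.432), H = L − 7.7·n = (3.8812, -31.901). Then |PR| = |R − P| = 32.136.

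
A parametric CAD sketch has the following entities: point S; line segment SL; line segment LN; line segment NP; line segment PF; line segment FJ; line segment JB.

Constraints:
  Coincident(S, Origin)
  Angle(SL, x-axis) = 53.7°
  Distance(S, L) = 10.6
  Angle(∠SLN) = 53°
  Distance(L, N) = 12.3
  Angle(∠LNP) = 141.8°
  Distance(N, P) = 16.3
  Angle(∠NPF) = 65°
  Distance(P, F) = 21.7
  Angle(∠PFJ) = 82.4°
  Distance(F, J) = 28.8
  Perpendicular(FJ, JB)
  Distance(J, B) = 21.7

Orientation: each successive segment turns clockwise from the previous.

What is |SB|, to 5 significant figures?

25.176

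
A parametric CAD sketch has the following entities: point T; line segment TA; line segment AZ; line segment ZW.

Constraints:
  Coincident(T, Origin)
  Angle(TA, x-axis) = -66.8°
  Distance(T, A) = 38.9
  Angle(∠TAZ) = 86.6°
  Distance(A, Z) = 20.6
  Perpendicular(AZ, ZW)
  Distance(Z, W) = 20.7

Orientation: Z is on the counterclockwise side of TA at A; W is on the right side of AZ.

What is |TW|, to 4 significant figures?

62.28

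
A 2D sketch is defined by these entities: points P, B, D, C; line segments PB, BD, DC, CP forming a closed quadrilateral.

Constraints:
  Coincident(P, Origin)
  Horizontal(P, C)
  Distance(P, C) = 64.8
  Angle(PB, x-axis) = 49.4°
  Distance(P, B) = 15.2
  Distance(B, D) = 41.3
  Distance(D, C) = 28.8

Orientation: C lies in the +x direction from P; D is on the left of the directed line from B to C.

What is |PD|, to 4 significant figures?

54.83

Checks: |PC| = 64.80 ✓; |PB| = 15.20 ✓; |BD| = 41.30 ✓; |DC| = 28.80 ✓.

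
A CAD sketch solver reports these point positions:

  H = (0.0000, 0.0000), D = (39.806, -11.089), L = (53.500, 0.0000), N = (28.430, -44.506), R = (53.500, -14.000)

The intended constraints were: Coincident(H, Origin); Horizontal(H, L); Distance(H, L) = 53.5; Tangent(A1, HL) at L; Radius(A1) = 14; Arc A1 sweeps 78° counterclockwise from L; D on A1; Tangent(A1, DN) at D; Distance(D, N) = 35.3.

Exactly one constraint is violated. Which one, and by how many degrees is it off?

Tangent(A1, DN) at D — off by 6.80°.

H = (0.00, 0.00) ✓; H.y = 0.00, L.y = 0.00 ✓; |HL| = 53.50 ✓; ∠(RL, LH) = 90.00° ✓; |RL| = 14.00 ✓; bearing(R→D) − bearing(R→L) = 78.00° ✓; |RD| = 14.00 ✓; ∠(RD, DN) = 96.80° ✗; |DN| = 35.30 ✓.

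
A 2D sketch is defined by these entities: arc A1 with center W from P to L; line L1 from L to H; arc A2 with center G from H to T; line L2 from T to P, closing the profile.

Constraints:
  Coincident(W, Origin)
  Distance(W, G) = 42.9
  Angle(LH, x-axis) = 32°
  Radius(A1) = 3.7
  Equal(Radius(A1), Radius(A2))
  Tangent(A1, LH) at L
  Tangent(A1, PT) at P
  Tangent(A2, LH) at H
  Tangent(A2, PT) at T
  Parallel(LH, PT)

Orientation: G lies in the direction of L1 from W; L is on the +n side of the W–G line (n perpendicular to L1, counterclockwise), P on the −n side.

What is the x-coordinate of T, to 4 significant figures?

38.34

The slot axis is L1's direction at 32.0°, so u = (cos 32.0°, sin 32.0°) = (0.8480, 0.5299) and n = (−sin 32.0°, cos 32.0°) = (-0.5299, 0.8480). W is at the origin and G lies 42.9 along u from W, so G = 42.9·u = (36.38, 22.73). Tangency of A1 to both parallel lines with radius 3.7 puts L and P at W ± 3.7·n: L = (-1.961, 3.138), P = (1.961, -3.138). Equal radii place H and T the same way about G: H = G + 3.7·n = (34.42, 25.87), T = G − 3.7·n = (38.34, 19.60). So T.x = 38.34.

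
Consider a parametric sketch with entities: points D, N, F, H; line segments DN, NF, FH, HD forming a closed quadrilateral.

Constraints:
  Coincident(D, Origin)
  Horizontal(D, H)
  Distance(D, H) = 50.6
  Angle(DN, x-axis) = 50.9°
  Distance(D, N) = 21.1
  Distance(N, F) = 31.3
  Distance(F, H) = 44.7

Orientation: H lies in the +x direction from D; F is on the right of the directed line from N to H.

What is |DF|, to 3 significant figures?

16.7

D is at the origin; DH is horizontal with |DH| = 50.6 and H in +x, so H = (50.6, 0). DN runs at 50.9° with |DN| = 21.1, so N = (13.3, 16.4). F is determined by |NF| = 31.3 and |FH| = 44.7 together: it lies at the intersection of circle(N, 31.3) and circle(H, 44.7). With |NH| = 40.7, the foot of the radical line on NH is 7.86 from N and the perpendicular offset is √(31.3² − 7.86²) = 30.3. Taking the right-of-NH solution: F = (8.33, -14.5).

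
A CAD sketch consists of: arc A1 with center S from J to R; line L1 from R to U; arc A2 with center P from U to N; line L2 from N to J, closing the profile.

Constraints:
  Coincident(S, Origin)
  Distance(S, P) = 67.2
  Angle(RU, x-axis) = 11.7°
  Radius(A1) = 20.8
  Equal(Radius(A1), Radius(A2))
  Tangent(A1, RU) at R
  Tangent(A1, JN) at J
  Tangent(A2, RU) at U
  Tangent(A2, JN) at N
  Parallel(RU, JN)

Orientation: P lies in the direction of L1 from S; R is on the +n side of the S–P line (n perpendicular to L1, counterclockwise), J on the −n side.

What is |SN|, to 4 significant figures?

70.35

The slot axis is L1's direction at 11.7°, so u = (cos 11.7°, sin 11.7°) = (0.9792, 0.2028) and n = (−sin 11.7°, cos 11.7°) = (-0.2028, 0.9792). S is at the origin and P lies 67.2 along u from S, so P = 67.2·u = (65.80, 13.63). Tangency of A1 to both parallel lines with radius 20.8 puts R and J at S ± 20.8·n: R = (-4.218, 20.37), J = (4.218, -20.37). Equal radii place U and N the same way about P: U = P + 20.8·n = (61.59, 34.00), N = P − 20.8·n = (70.02, -6.741). Then |SN| = |N − S| = 70.35.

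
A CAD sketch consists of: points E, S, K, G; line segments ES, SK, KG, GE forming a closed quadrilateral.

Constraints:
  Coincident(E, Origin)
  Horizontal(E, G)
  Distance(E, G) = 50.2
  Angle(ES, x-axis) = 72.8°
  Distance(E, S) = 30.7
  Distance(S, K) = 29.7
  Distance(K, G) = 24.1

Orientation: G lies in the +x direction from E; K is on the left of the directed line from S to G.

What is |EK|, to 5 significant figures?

42.628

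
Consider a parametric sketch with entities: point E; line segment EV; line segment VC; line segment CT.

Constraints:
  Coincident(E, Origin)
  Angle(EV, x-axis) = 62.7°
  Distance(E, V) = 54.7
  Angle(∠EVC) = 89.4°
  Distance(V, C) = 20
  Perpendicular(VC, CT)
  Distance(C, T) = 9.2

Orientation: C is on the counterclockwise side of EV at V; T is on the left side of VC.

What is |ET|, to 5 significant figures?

49.471

E is at the origin; EV runs at 62.7° with length 54.7, so V = 54.7·(cos 62.7°, sin 62.7°) = (25.088, 48.607). ∠EVC = 89.4°, so VC runs at 62.7° + (180° − 89.4°) = 153.30° from the x-axis; with |VC| = 20.0, C = V + 20.0·(cos 153.30°, sin 153.30°) = (7.2207, 57.594). The perpendicularity gives CT at right angles to VC; with |CT| = 9.2 on the left of VC, T = C + 9.2·(-0.44932, -0.89337) = (3.0870, 49.375). Then |ET| = |T − E| = 49.471.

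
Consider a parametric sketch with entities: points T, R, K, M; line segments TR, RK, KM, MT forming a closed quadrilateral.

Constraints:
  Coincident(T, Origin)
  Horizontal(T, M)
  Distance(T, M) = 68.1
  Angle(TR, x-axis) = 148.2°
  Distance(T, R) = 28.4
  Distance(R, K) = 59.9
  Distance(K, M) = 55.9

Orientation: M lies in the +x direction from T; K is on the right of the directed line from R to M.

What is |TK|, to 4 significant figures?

32.70

T is at the origin; TM is horizontal with |TM| = 68.1 and M in +x, so M = (68.1, 0). TR runs at 148.2° with |TR| = 28.4, so R = (-24.14, 14.97). K is determined by |RK| = 59.9 and |KM| = 55.9 together: it lies at the intersection of circle(R, 59.9) and circle(M, 55.9). With |RM| = 93.44, the foot of the radical line on RM is 49.20 from R and the perpendicular offset is √(59.9² − 49.20²) = 34.17. Taking the right-of-RM solution: K = (18.96, -26.64).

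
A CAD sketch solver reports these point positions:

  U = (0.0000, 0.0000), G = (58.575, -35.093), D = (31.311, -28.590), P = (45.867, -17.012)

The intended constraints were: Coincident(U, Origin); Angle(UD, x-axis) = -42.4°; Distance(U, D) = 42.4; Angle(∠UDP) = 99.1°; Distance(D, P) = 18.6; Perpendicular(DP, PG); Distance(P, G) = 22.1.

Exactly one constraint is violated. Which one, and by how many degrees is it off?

Perpendicular(DP, PG) — off by 3.40°.

U = (0.00, 0.00) ✓; UD at -42.40° ✓; |UD| = 42.40 ✓; ∠UDP = 99.10° ✓; |DP| = 18.60 ✓; ∠(DP, PG) = 93.40° ✗; |PG| = 22.10 ✓.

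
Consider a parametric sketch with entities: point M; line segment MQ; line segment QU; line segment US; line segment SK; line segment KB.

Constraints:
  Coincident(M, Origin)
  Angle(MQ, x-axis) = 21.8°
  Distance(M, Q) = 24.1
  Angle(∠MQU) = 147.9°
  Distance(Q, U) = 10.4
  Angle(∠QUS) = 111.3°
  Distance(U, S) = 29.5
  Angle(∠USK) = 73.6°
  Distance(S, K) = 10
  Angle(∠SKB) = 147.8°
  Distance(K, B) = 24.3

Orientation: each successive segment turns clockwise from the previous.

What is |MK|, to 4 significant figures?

35.18

∠QUS = 111.3° gives US at -79.00° from the x-axis; with |US| = 29.5, S = (38.24, -21.87). ∠USK = 73.6° gives SK at 174.6° from the x-axis; with |SK| = 10.0, K = (28.28, -20.93). Then |MK| = |K − M| = 35.18.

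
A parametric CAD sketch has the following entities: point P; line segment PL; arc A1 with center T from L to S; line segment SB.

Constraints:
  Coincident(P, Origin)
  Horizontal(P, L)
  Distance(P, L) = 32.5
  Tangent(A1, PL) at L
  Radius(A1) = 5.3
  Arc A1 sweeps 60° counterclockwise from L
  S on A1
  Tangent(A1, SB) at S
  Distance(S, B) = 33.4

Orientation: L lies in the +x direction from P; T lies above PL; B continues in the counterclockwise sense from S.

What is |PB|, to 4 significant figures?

62.37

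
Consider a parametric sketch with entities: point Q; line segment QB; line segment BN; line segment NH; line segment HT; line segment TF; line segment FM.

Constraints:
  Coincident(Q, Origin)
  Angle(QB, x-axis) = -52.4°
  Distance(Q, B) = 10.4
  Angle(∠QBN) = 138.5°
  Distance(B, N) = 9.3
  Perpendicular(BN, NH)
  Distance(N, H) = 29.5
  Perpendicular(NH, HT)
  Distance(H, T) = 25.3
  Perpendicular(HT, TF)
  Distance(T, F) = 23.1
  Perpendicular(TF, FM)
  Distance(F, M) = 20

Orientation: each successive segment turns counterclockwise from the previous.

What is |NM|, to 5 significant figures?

8.3096

Q is at the origin; QB runs at -52.4° with length 10.4, so B = (6.3455, -8.2398). ∠QBN = 138.5° gives BN at -10.900° from the x-axis; with |BN| = 9.3, N = (15.478, -9.9984). BN ⟂ NH, so NH runs at 79.100°; with |NH| = 29.5, H = (21.056, 18.969). NH is perpendicular to HT, so HT runs at 169.10°; with |HT| = 25.3, T = (-3.7875, 23.753). HT is perpendicular to TF, so TF runs at -100.90°; with |TF| = 23.1, F = (-8.1556, 1.0703). The perpendicularity gives FM at right angles to TF, so FM runs at -10.900°; with |FM| = 20.0, M = (11.484, -2.7117). Then |NM| = |M − N| = 8.3096.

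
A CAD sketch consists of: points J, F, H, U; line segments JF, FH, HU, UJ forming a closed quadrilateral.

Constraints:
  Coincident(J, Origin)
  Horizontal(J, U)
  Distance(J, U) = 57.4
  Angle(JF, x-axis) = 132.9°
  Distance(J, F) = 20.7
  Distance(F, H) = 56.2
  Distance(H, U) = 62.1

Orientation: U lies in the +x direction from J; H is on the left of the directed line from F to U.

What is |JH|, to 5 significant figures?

60.130

Checks: J.y = 0.00, U.y = 0.00 ✓; |FH| = 56.20 ✓; |HU| = 62.10 ✓.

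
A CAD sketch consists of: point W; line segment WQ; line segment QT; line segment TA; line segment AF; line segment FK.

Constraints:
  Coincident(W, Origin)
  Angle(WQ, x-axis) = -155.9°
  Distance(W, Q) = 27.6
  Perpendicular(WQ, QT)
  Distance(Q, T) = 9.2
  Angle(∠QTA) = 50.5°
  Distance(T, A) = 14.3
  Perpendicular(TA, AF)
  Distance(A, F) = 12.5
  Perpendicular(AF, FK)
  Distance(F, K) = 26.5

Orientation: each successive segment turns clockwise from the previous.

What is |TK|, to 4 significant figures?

17.47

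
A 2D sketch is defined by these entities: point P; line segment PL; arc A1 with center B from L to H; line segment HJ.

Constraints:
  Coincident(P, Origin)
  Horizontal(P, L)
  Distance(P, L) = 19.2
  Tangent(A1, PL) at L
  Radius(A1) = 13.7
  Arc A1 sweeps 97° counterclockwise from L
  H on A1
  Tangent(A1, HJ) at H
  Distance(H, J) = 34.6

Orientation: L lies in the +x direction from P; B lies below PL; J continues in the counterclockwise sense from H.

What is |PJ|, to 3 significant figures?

50.7

P is at the origin; PL is horizontal with |PL| = 19.2 and L on the +x side, so L = (19.2, 0.00). The tangent condition forces BL to be normal to PL, so B = L + (0, -13.7) = (19.2, -13.7). On A1, L sits at bearing 90° from B; a 97° counterclockwise sweep puts H at bearing 187°, so H = B + 13.7·(cos 187°, sin 187°) = (5.60, -15.4). A1 meets HJ tangentially, so BH is at right angles to HJ, so HJ runs along (−sin 187°, cos 187°); with |HJ| = 34.6, J = (9.82, -49.7). Then |PJ| = |J − P| = 50.7.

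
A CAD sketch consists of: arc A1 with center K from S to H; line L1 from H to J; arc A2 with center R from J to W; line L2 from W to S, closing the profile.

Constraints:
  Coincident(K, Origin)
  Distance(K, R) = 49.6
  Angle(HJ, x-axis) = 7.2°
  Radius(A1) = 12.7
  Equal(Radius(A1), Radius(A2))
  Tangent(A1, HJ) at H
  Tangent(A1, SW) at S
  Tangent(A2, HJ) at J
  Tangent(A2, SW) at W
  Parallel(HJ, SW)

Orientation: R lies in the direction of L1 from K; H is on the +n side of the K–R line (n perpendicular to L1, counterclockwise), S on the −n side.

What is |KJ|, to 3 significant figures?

51.2

The slot axis is L1's direction at 7.2°, so u = (cos 7.2°, sin 7.2°) = (0.992, 0.125) and n = (−sin 7.2°, cos 7.2°) = (-0.125, 0.992). K is at the origin and R lies 49.6 along u from K, so R = 49.6·u = (49.2, 6.22). Tangency of A1 to both parallel lines with radius 12.7 puts H and S at K ± 12.7·n: H = (-1.59, 12.6), S = (1.59, -12.6). Equal radii place J and W the same way about R: J = R + 12.7·n = (47.6, 18.8), W = R − 12.7·n = (50.8, -6.38). Then |KJ| = |J − K| = 51.2.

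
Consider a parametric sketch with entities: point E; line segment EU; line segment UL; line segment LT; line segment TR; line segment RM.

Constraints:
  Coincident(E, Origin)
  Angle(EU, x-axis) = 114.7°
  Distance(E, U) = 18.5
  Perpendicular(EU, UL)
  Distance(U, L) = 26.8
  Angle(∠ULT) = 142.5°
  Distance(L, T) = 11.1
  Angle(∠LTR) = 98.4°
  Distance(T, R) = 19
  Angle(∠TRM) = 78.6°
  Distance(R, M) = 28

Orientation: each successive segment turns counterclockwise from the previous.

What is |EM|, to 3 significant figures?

14.3

∠LTR = 98.4° gives TR at -36.2° from the x-axis; with |TR| = 19.0, R = (-21.9, -15.4). ∠TRM = 78.6° gives RM at 65.2° from the x-axis; with |RM| = 28.0, M = (-10.2, 9.99). Then |EM| = |M − E| = 14.3.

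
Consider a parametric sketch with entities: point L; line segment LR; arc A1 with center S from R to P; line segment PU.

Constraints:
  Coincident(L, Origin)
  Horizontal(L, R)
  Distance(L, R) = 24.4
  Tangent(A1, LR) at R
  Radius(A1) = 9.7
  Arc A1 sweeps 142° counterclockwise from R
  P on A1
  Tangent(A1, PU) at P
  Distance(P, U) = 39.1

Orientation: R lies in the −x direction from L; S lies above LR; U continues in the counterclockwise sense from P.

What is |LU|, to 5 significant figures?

64.341

L is at the origin; LR is horizontal with |LR| = 24.4 and R on the −x side, so R = (-24.400, 0.0000). A1 meets LR tangentially, so SR is at right angles to LR, so S = R + (0, 9.7) = (-24.400, 9.7000). On A1, R sits at bearing -90° from S; a 142° counterclockwise sweep puts P at bearing 52°, so P = S + 9.7·(cos 52°, sin 52°) = (-18.428, 17.344). Since A1 is tangent to PU there, SP ⟂ PU, so PU runs along (−sin 52°, cos 52°); with |PU| = 39.1, U = (-49.239, 41.416). Then |LU| = |U − L| = 64.341.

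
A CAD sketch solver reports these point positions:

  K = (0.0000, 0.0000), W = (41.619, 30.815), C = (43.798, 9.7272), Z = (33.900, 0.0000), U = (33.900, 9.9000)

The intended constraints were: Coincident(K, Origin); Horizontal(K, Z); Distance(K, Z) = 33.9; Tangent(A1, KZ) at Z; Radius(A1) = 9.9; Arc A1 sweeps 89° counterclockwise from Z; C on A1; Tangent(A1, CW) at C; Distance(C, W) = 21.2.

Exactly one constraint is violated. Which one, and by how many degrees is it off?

Tangent(A1, CW) at C — off by 6.90°.

K = (0.00, 0.00) ✓; K.y = 0.00, Z.y = 0.00 ✓; |KZ| = 33.90 ✓; ∠(UZ, ZK) = 90.00° ✓; |UZ| = 9.900 ✓; bearing(U→C) − bearing(U→Z) = 89.00° ✓; |UC| = 9.900 ✓; ∠(UC, CW) = 83.10° ✗; |CW| = 21.20 ✓.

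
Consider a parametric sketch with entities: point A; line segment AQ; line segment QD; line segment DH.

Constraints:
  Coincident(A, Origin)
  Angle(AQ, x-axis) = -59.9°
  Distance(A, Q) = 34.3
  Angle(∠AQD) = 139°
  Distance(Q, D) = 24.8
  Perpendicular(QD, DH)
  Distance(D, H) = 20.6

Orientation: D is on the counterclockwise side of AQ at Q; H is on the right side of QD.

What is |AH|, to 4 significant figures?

66.54

A is at the origin; AQ runs at -59.9° with length 34.3, so Q = 34.3·(cos -59.9°, sin -59.9°) = (17.20, -29.67). ∠AQD = 139.0°, so QD runs at -59.9° + (180° − 139.0°) = -18.90° from the x-axis; with |QD| = 24.8, D = Q + 24.8·(cos -18.90°, sin -18.90°) = (40.66, -37.71). QD is perpendicular to DH; with |DH| = 20.6 on the right of QD, H = D + 20.6·(-0.3239, -0.9461) = (33.99, -57.20). Then |AH| = |H − A| = 66.54.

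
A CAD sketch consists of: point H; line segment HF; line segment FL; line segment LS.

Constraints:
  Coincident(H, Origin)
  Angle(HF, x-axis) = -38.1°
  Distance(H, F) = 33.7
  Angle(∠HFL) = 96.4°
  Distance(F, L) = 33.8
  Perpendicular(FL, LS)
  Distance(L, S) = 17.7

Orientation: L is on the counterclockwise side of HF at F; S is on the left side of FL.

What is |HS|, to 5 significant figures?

40.741

H is at the origin; HF runs at -38.1° with length 33.7, so F = 33.7·(cos -38.1°, sin -38.1°) = (26.520, -20.794). ∠HFL = 96.4°, so FL runs at -38.1° + (180° − 96.4°) = 45.500° from the x-axis; with |FL| = 33.8, L = F + 33.8·(cos 45.500°, sin 45.500°) = (50.210, 3.3138). The perpendicularity gives LS at right angles to FL; with |LS| = 17.7 on the left of FL, S = L + 17.7·(-0.71325, 0.70091) = (37.586, 15.720). Then |HS| = |S − H| = 40.741.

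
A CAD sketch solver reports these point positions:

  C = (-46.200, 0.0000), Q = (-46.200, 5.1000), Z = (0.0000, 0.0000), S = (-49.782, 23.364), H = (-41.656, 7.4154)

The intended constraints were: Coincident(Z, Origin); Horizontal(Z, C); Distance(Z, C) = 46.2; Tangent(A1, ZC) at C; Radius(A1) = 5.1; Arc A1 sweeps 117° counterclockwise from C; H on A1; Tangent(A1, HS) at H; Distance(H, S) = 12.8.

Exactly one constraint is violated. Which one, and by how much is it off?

Distance(H, S) = 12.8 — off by 5.10.

Z = (0.00, 0.00) ✓; Z.y = 0.00, C.y = 0.00 ✓; |ZC| = 46.20 ✓; ∠(QC, CZ) = 90.00° ✓; |QC| = 5.100 ✓; bearing(Q→H) − bearing(Q→C) = 117.0° ✓; |QH| = 5.100 ✓; ∠(QH, HS) = 90.00° ✓; |HS| = 17.90 ✗.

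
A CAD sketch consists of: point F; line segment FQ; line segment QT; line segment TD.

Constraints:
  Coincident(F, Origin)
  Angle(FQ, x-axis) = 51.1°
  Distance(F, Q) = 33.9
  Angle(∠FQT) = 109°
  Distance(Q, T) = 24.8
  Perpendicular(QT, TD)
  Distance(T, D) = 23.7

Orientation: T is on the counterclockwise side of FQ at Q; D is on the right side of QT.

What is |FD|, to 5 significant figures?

66.277

F is at the origin; FQ runs at 51.1° with length 33.9, so Q = 33.9·(cos 51.1°, sin 51.1°) = (21.288, 26.382). ∠FQT = 109.0°, so QT runs at 51.1° + (180° − 109.0°) = 122.10° from the x-axis; with |QT| = 24.8, T = Q + 24.8·(cos 122.10°, sin 122.10°) = (8.1093, 47.391). QT ⟂ TD; with |TD| = 23.7 on the right of QT, D = T + 23.7·(0.84712, 0.53140) = (28.186, 59.985). Then |FD| = |D − F| = 66.277.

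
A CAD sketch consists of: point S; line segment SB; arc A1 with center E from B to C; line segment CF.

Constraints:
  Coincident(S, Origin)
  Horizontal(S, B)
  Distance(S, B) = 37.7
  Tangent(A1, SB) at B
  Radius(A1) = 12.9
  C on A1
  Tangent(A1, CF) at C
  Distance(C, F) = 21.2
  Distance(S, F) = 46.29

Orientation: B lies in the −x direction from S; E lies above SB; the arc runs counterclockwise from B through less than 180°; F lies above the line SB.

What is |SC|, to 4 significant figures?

29.32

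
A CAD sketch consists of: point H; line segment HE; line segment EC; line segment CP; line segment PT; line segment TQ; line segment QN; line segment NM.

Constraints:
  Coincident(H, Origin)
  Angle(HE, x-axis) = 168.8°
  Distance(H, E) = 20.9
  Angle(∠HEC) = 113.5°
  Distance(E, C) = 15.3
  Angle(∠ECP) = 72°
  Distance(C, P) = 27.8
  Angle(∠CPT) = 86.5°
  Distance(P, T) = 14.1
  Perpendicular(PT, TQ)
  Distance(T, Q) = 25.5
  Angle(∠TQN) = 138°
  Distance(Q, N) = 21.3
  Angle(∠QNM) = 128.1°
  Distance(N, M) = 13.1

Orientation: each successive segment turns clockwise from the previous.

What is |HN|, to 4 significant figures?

43.46

H is at the origin; HE runs at 168.8° with length 20.9, so E = (-20.50, 4.059). ∠HEC = 113.5° gives EC at 102.3° from the x-axis; with |EC| = 15.3, C = (-23.76, 19.01). ∠ECP = 72.0° gives CP at -5.700° from the x-axis; with |CP| = 27.8, P = (3.901, 16.25). ∠CPT = 86.5° gives PT at -99.20° from the x-axis; with |PT| = 14.1, T = (1.647, 2.329). PT is perpendicular to TQ, so TQ runs at 170.8°; with |TQ| = 25.5, Q = (-23.53, 6.406). ∠TQN = 138.0° gives QN at 128.8° from the x-axis; with |QN| = 21.3, N = (-36.87, 23.01). Then |HN| = |N − H| = 43.46.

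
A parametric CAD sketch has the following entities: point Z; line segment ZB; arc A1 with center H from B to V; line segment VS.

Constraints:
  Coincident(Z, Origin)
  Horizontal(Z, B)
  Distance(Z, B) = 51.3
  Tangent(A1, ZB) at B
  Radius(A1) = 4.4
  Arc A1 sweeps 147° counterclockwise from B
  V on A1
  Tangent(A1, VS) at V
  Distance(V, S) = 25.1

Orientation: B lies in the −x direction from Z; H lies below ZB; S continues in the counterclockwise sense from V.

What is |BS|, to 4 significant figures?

28.66

On A1, B sits at bearing 90° from H; a 147° counterclockwise sweep puts V at bearing 237°, so V = H + 4.4·(cos 237°, sin 237°) = (-53.70, -8.090). A1 meets VS tangentially, so HV is at right angles to VS, so VS runs along (−sin 237°, cos 237°); with |VS| = 25.1, S = (-32.65, -21.76). Then |BS| = |S − B| = 28.66.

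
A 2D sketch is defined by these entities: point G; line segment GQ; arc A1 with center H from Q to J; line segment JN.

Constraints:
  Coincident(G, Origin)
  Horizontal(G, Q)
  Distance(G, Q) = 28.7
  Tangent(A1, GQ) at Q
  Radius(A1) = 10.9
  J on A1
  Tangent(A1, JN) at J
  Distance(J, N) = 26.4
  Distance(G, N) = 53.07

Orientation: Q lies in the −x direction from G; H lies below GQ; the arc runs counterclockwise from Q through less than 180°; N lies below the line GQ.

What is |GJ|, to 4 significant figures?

41.34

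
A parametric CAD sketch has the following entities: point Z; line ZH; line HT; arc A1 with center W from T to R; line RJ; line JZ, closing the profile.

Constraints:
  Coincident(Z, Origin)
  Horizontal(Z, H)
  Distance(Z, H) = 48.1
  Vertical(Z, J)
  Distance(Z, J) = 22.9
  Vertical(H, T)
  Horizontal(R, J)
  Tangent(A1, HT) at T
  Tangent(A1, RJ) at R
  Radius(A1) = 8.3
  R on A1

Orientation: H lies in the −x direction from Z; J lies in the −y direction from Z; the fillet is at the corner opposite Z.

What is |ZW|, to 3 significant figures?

42.4

Z is at the origin; ZH is horizontal with |ZH| = 48.1 and H on the −x side, so H = (-48.1, 0.00). ZJ is vertical with |ZJ| = 22.9 and J on the −y side, so J = (0.00, -22.9). The virtual corner opposite Z is at (-48.1, -22.9). Tangency of A1 to HT means the radius WT is perpendicular to HT and tangency of A1 to RJ means the radius WR is perpendicular to RJ, with radius 8.3, so the center W sits 8.3 in from both sides at W = (-39.8, -14.6). Then |ZW| = |W − Z| = 42.4.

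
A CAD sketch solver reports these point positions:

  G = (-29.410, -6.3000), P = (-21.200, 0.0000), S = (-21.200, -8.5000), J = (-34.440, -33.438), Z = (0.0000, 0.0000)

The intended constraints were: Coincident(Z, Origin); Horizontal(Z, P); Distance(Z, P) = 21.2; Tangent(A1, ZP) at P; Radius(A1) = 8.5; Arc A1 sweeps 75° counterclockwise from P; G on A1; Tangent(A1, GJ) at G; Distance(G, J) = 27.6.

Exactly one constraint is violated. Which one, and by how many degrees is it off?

Tangent(A1, GJ) at G — off by 4.50°.

Z = (0.00, 0.00) ✓; Z.y = 0.00, P.y = 0.00 ✓; |ZP| = 21.20 ✓; ∠(SP, PZ) = 90.00° ✓; |SP| = 8.500 ✓; bearing(S→G) − bearing(S→P) = 75.00° ✓; |SG| = 8.500 ✓; ∠(SG, GJ) = 85.50° ✗; |GJ| = 27.60 ✓.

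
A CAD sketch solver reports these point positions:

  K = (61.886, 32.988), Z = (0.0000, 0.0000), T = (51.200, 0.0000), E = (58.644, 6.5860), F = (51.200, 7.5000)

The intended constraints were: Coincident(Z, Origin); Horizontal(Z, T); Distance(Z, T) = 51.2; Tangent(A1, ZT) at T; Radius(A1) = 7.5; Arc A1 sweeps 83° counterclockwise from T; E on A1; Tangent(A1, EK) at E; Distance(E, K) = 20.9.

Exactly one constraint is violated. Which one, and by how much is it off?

Distance(E, K) = 20.9 — off by 5.70.

Z = (0.00, 0.00) ✓; Z.y = 0.00, T.y = 0.00 ✓; |ZT| = 51.20 ✓; ∠(FT, TZ) = 90.00° ✓; |FT| = 7.500 ✓; bearing(F→E) − bearing(F→T) = 83.00° ✓; |FE| = 7.500 ✓; ∠(FE, EK) = 90.00° ✓; |EK| = 26.60 ✗.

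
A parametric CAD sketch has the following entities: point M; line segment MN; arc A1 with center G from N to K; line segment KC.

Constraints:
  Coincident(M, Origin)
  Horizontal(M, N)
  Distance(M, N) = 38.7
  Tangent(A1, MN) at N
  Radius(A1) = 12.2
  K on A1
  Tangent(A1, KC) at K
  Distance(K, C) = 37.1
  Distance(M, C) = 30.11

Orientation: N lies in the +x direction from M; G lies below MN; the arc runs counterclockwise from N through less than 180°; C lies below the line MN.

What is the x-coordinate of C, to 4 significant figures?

3.867

Checks: M = (0.00, 0.00) ✓; |GK| = 12.20 ✓; ∠(GK, KC) = 90.00° ✓; |KC| = 37.10 ✓; |MC| = 30.11 ✓.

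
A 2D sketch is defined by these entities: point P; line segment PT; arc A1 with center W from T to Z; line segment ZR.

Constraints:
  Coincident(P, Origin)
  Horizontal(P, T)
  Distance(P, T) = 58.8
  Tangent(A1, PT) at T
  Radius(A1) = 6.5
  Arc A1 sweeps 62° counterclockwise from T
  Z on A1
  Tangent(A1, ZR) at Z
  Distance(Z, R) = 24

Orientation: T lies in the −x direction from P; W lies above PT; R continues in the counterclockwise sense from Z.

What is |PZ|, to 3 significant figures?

53.2

A1 meets PT tangentially, so WT is at right angles to PT, so W = T + (0, 6.5) = (-58.8, 6.50). On A1, T sits at bearing -90° from W; a 62° counterclockwise sweep puts Z at bearing -28°, so Z = W + 6.5·(cos -28°, sin -28°) = (-53.1, 3.45). Then |PZ| = |Z − P| = 53.2.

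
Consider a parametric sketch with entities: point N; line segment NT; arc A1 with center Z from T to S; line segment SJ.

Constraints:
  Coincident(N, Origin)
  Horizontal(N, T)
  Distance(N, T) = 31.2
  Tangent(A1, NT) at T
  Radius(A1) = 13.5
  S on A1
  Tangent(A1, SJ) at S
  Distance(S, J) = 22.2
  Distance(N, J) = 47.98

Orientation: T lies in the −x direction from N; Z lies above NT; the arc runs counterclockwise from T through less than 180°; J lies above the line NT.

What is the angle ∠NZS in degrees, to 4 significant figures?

46.78°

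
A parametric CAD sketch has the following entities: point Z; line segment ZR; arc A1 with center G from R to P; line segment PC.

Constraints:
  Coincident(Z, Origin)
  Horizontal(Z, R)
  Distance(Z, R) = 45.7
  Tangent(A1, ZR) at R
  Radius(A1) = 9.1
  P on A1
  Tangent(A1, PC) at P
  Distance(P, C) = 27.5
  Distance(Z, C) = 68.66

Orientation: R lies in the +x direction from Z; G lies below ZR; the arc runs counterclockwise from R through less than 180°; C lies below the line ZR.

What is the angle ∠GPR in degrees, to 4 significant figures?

21.91°

Z is at the origin; Z and R share the same y with |ZR| = 45.7 and R on the +x side, so R = (45.70, 0.000). Tangency of A1 to ZR means the radius GR is perpendicular to ZR, so G = R + (0, -9.1) = (45.70, -9.100). Since GP ⟂ PC (tangency), |GC| = √(9.1² + 27.5²) = 28.97 regardless of where P sits on A1. So C lies on both circle(Z, 68.66) and circle(G, 28.97); the below-ZR intersection is C = (59.24, -34.71). P is the foot of the tangent from C: P = (39.40, -15.67).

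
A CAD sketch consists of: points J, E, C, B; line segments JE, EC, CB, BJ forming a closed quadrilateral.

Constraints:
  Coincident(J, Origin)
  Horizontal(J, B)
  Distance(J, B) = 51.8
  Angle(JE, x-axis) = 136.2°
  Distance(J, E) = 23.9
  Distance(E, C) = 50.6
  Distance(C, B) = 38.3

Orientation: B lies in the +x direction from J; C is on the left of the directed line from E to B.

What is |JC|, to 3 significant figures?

44.6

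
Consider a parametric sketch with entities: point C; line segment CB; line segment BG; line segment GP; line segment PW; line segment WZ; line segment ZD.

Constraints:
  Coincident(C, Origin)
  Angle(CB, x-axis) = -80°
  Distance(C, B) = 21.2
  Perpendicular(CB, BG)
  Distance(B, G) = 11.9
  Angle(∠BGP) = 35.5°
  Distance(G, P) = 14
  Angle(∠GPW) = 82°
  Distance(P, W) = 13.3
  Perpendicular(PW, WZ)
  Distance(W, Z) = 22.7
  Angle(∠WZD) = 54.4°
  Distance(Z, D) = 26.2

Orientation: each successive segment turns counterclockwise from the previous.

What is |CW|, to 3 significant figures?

25.5

C is at the origin; CB runs at -80.0° with length 21.2, so B = (3.68, -20.9). The perpendicularity gives BG at right angles to CB, so BG runs at 10.0°; with |BG| = 11.9, G = (15.4, -18.8). ∠BGP = 35.5° gives GP at 154° from the x-axis; with |GP| = 14.0, P = (2.76, -12.8). ∠GPW = 82.0° gives PW at -108° from the x-axis; with |PW| = 13.3, W = (-1.24, -25.5). Then |CW| = |W − C| = 25.5.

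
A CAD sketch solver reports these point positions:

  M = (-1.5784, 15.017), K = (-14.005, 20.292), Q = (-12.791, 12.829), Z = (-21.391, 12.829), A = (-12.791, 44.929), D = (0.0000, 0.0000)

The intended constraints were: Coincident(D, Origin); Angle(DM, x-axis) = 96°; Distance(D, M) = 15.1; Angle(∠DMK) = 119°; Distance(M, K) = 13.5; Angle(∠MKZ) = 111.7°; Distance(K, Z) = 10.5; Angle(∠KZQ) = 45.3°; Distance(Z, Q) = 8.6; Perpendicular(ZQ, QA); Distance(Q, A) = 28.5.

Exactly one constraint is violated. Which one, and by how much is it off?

Distance(Q, A) = 28.5 — off by 3.60.

D = (0.00, 0.00) ✓; DM at 96.00° ✓; |DM| = 15.10 ✓; ∠DMK = 119.0° ✓; |MK| = 13.50 ✓; ∠MKZ = 111.7° ✓; |KZ| = 10.50 ✓; ∠KZQ = 45.30° ✓; |ZQ| = 8.600 ✓; ∠(ZQ, QA) = 90.00° ✓; |QA| = 32.10 ✗.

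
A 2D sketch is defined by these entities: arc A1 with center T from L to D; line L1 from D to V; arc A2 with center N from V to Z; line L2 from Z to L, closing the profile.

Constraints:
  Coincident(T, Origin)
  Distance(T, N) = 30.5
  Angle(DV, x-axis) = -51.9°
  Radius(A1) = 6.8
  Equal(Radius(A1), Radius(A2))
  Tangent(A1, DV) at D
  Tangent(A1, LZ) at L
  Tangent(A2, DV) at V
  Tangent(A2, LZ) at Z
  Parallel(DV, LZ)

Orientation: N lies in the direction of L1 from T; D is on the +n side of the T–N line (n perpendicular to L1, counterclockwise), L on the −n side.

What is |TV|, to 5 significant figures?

31.249

The slot axis is L1's direction at -51.9°, so u = (cos -51.9°, sin -51.9°) = (0.61704, -0.78694) and n = (−sin -51.9°, cos -51.9°) = (0.78694, 0.61704). T is at the origin and N lies 30.5 along u from T, so N = 30.5·u = (18.820, -24.002). Tangency of A1 to both parallel lines with radius 6.8 puts D and L at T ± 6.8·n: D = (5.3512, 4.1958), L = (-5.3512, -4.1958). Equal radii place V and Z the same way about N: V = N + 6.8·n = (24.171, -19.806), Z = N − 6.8·n = (13.468, -28.197). Then |TV| = |V − T| = 31.249.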